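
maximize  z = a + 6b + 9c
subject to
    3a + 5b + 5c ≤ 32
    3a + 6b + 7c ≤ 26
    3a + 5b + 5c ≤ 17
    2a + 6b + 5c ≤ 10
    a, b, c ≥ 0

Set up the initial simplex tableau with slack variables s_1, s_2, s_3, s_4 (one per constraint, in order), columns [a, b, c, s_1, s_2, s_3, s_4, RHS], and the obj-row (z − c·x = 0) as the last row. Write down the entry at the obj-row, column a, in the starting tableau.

-1

The obj-row carries the negated objective coefficients: the a entry is -1.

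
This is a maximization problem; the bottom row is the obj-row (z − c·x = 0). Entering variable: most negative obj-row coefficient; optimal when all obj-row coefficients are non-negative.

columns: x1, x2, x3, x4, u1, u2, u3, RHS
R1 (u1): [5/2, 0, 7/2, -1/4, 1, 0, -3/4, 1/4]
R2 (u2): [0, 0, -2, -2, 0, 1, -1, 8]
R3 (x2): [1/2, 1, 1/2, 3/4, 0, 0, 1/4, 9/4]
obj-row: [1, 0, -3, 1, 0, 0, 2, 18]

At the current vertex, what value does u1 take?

u1 is basic (row 1); its value is the RHS of that row, 1/4.

1/4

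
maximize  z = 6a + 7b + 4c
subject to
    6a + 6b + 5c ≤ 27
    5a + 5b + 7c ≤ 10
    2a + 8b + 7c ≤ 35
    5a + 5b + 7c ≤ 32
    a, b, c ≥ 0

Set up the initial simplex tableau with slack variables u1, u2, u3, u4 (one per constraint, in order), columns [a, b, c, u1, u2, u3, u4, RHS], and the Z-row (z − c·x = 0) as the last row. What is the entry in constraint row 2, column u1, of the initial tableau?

Slack u1 belongs to constraint 1; its column is the unit vector e_1, so the entry in row 2 is 0.

0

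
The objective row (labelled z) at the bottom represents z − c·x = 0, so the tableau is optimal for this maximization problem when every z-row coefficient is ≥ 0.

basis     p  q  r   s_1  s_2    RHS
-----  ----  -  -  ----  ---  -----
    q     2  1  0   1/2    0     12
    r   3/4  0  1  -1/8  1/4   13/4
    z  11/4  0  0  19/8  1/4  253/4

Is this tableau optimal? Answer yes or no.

yes

Every z-row coefficient is ≥ 0, so the tableau is optimal.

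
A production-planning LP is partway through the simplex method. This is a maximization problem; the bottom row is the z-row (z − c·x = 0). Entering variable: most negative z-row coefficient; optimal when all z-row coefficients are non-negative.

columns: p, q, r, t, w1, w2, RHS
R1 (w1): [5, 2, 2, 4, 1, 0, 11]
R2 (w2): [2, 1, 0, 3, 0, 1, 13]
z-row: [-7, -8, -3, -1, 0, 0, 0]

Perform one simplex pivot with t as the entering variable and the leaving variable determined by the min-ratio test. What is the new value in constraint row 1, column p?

5/4

Ratio test on column t — row 1: 11/4 = 11/4; row 2: 13/3 = 13/3. Minimum is 11/4 at row 1 (w1 leaves); pivot element 4.
Divide row 1 by 4; eliminate column t from the other rows.
In the new row 1, the p entry is the old entry divided by the pivot: 5/4 = 5/4.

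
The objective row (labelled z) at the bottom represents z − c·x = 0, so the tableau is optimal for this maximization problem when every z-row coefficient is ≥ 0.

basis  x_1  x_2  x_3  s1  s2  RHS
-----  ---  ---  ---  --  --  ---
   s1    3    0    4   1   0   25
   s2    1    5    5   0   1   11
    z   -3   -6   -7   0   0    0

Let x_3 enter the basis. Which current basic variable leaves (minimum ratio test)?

s2

Column x_3 entries and ratios — s1: 25/4 = 25/4; s2: 11/5 = 11/5.
Smallest ratio is 11/5 in the row of s2, so s2 leaves.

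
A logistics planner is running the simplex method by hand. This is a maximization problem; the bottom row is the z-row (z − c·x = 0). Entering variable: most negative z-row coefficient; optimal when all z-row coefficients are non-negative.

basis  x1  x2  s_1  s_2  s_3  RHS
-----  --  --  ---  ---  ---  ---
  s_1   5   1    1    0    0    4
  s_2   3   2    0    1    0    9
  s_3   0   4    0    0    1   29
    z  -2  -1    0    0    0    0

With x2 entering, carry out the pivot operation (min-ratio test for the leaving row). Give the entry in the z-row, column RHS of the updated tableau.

4

Ratio test on column x2 — row 1: 4/1 = 4; row 2: 9/2 = 9/2; row 3: 29/4 = 29/4. Minimum is 4 at row 1 (s_1 leaves); pivot element 1.
Divide row 1 by 1; eliminate column x2 from the other rows.
z-row update in column RHS: 0 − (-1)·4 = 4.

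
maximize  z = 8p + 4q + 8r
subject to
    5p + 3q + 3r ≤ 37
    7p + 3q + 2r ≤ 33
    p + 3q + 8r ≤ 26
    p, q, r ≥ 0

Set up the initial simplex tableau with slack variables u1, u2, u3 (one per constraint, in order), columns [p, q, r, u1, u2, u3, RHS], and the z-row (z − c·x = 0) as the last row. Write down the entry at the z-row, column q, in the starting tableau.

-4

The z-row carries the negated objective coefficients: the q entry is -4.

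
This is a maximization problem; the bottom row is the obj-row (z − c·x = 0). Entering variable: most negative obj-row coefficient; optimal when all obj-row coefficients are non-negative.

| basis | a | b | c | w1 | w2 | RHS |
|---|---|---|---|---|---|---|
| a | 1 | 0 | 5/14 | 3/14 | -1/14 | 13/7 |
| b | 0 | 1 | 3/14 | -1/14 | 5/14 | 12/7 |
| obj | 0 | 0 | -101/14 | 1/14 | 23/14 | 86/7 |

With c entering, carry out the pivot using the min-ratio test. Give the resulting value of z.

Ratio test on column c — row 1: (13/7)/(5/14) = 26/5; row 2: (12/7)/(3/14) = 8. Minimum is 26/5 at row 1 (a leaves); pivot element 5/14.
Pivot on row 1; the obj-row RHS becomes 86/7 − (-101/14)·(26/5) = 249/5.

249/5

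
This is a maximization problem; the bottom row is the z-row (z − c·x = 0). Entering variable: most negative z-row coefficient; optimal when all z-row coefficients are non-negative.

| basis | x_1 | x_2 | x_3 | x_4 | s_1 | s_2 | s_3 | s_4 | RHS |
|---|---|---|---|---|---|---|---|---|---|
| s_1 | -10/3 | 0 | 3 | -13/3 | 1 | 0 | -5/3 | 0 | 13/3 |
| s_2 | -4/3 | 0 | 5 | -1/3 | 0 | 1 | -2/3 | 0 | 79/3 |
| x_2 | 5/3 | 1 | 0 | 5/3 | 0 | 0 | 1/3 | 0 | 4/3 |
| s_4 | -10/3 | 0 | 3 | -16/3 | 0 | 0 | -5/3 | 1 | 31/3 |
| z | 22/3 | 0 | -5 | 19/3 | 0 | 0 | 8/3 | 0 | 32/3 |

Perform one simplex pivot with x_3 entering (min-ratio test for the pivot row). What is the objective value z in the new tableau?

Ratio test on column x_3 — row 1: (13/3)/3 = 13/9; row 2: (79/3)/5 = 79/15; row 3: entry 0 ≤ 0; row 4: (31/3)/3 = 31/9. Minimum is 13/9 at row 1 (s_1 leaves); pivot element 3.
Pivot on row 1; the z-row RHS becomes 32/3 − (-5)·(13/9) = 161/9.

161/9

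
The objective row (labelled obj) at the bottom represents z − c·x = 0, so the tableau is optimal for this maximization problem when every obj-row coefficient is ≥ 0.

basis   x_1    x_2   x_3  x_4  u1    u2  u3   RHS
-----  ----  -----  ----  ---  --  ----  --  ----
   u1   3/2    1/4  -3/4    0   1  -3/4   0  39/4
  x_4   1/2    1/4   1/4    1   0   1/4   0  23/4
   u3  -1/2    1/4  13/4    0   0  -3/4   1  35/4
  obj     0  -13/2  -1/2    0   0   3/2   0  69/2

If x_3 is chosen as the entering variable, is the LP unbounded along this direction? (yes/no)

Column x_3 has positive entries in row(s) 2, 3, so the ratio test bounds it — not unbounded.

no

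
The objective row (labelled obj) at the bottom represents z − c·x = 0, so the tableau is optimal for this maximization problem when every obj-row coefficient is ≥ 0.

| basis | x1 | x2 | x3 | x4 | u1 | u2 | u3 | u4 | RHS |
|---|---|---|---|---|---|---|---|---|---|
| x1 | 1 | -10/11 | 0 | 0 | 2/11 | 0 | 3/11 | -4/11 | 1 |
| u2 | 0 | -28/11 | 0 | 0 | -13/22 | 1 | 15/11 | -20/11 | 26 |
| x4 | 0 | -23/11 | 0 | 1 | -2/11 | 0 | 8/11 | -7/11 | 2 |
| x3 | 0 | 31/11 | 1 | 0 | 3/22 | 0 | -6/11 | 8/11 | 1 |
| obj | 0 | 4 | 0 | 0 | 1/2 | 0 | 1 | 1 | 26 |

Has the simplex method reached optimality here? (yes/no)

Every obj-row coefficient is ≥ 0, so the tableau is optimal.

yes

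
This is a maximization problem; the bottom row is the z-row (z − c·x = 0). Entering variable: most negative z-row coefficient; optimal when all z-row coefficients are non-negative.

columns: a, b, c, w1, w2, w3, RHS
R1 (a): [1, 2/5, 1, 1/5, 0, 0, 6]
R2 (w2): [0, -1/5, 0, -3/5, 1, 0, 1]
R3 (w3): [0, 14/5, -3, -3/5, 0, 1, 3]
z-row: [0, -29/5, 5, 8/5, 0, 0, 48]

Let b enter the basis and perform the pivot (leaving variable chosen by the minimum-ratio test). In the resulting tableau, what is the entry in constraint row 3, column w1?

-3/14

Ratio test on column b — row 1: 6/(2/5) = 15; row 2: entry -1/5 ≤ 0; row 3: 3/(14/5) = 15/14. Minimum is 15/14 at row 3 (w3 leaves); pivot element 14/5.
Divide row 3 by 14/5; eliminate column b from the other rows.
In the new row 3, the w1 entry is the old entry divided by the pivot: (-3/5)/(14/5) = -3/14.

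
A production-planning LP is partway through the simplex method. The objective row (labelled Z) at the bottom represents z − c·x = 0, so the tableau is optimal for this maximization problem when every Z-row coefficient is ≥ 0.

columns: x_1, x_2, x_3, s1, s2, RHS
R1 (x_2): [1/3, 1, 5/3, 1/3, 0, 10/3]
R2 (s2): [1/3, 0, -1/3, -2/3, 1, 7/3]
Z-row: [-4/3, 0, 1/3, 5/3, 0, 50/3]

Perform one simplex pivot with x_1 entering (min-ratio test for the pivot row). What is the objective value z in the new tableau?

Ratio test on column x_1 — row 1: (10/3)/(1/3) = 10; row 2: (7/3)/(1/3) = 7. Minimum is 7 at row 2 (s2 leaves); pivot element 1/3.
Pivot on row 2; the Z-row RHS becomes 50/3 − (-4/3)·7 = 26.

26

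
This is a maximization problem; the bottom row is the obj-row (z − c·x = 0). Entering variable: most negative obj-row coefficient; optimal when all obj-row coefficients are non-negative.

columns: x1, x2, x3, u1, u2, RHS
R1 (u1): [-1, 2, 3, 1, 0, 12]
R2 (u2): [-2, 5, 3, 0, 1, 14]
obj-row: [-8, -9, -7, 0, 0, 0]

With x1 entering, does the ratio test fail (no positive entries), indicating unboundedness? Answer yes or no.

yes

Every constraint-row entry in column x1 is ≤ 0, so increasing x1 is unbounded.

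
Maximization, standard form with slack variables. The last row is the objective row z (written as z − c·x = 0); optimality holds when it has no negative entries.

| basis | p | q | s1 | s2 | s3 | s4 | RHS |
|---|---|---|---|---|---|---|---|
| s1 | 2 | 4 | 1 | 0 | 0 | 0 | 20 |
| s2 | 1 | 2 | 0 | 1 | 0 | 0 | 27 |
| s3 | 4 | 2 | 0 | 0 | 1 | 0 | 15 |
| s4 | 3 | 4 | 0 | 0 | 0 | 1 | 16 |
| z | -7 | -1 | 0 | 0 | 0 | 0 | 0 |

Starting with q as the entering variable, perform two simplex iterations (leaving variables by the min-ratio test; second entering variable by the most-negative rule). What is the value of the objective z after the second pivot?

43/2

Ratio test on column q — row 1: 20/4 = 5; row 2: 27/2 = 27/2; row 3: 15/2 = 15/2; row 4: 16/4 = 4. Minimum is 4 at row 4 (s4 leaves); pivot element 4.
Pivot on row 4; the z-row RHS becomes 0 − (-1)·4 = 4.
Next entering variable (most negative z-row entry -25/4): p.
Ratio test on column p — row 1: entry -1 ≤ 0; row 2: entry -1/2 ≤ 0; row 3: 7/(5/2) = 14/5; row 4: 4/(3/4) = 16/3. Minimum is 14/5 at row 3 (s3 leaves); pivot element 5/2.
After the second pivot the z-row RHS is 4 − (-25/4)·(14/5) = 43/2.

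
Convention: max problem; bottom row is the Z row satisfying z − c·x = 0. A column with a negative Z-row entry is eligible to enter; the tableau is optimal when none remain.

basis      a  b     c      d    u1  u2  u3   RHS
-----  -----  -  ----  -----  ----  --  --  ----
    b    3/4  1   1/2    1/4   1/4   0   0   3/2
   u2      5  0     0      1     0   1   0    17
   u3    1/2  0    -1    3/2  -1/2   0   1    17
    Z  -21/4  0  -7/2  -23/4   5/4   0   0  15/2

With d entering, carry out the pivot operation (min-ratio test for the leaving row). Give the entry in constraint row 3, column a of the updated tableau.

Ratio test on column d — row 1: (3/2)/(1/4) = 6; row 2: 17/1 = 17; row 3: 17/(3/2) = 34/3. Minimum is 6 at row 1 (b leaves); pivot element 1/4.
Divide row 1 by 1/4; eliminate column d from the other rows.
Row 3 update in column a: 1/2 − (3/2)·3 = -4.

-4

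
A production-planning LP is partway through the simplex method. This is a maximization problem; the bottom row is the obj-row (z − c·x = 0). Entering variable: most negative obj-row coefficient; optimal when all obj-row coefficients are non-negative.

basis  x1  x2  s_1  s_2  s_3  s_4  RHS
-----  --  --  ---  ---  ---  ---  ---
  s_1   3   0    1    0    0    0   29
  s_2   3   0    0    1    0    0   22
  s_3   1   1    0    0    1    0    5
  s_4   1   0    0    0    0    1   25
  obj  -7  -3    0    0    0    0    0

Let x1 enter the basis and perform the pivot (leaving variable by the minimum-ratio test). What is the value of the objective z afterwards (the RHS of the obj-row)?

35

Ratio test on column x1 — row 1: 29/3 = 29/3; row 2: 22/3 = 22/3; row 3: 5/1 = 5; row 4: 25/1 = 25. Minimum is 5 at row 3 (s_3 leaves); pivot element 1.
Pivot on row 3; the obj-row RHS becomes 0 − (-7)·5 = 35.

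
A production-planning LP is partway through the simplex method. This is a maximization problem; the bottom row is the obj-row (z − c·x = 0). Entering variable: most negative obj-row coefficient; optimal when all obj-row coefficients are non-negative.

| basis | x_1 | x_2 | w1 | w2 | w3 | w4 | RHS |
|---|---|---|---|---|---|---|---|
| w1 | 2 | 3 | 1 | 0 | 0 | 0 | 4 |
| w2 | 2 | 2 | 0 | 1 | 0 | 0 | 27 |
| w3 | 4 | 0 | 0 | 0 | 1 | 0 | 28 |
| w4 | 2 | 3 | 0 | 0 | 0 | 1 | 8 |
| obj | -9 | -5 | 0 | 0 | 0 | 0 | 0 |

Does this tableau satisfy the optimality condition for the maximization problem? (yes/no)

The obj-row has a negative entry -9 in column x_1, so it is not optimal.

no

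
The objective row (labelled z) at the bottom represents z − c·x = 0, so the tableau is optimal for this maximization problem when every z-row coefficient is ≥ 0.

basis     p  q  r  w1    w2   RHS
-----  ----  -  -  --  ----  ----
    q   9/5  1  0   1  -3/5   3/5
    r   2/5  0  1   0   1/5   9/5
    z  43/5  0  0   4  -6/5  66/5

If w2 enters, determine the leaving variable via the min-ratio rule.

Column w2 entries and ratios — q: -3/5 ≤ 0, skip; r: (9/5)/(1/5) = 9.
Smallest ratio is 9 in the row of r, so r leaves.

r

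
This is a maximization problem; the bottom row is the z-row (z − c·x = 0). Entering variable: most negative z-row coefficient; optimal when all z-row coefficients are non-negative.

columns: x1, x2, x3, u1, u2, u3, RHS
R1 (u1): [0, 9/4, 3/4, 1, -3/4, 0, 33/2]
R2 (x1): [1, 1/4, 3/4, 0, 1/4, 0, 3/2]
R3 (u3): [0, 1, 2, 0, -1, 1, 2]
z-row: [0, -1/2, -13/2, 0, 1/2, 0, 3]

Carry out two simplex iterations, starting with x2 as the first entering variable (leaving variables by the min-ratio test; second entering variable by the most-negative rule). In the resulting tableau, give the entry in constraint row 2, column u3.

Ratio test on column x2 — row 1: (33/2)/(9/4) = 22/3; row 2: (3/2)/(1/4) = 6; row 3: 2/1 = 2. Minimum is 2 at row 3 (u3 leaves); pivot element 1.
Divide row 3 by 1; eliminate column x2 from the other rows.
Second iteration: most negative z-row entry is -11/2 in column x3, so x3 enters.
Ratio test on column x3 — row 1: entry -15/4 ≤ 0; row 2: 1/(1/4) = 4; row 3: 2/2 = 1. Minimum is 1 at row 3 (x2 leaves); pivot element 2.
Divide row 3 by 2; eliminate column x3 from the other rows.
After both pivots, the entry at constraint row 2, column u3 is -3/8.

-3/8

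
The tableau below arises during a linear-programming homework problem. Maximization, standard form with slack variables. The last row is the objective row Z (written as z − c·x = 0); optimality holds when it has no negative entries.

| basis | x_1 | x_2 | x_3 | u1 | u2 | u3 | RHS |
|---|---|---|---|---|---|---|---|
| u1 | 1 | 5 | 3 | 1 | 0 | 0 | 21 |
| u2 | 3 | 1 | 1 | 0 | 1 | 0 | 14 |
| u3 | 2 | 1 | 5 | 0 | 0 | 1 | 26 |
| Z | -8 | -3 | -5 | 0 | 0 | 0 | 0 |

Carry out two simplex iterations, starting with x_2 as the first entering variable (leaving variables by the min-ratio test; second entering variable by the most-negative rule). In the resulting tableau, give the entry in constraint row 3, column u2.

-9/14

Ratio test on column x_2 — row 1: 21/5 = 21/5; row 2: 14/1 = 14; row 3: 26/1 = 26. Minimum is 21/5 at row 1 (u1 leaves); pivot element 5.
Divide row 1 by 5; eliminate column x_2 from the other rows.
Second iteration: most negative Z-row entry is -37/5 in column x_1, so x_1 enters.
Ratio test on column x_1 — row 1: (21/5)/(1/5) = 21; row 2: (49/5)/(14/5) = 7/2; row 3: (109/5)/(9/5) = 109/9. Minimum is 7/2 at row 2 (u2 leaves); pivot element 14/5.
Divide row 2 by 14/5; eliminate column x_1 from the other rows.
After both pivots, the entry at constraint row 3, column u2 is -9/14.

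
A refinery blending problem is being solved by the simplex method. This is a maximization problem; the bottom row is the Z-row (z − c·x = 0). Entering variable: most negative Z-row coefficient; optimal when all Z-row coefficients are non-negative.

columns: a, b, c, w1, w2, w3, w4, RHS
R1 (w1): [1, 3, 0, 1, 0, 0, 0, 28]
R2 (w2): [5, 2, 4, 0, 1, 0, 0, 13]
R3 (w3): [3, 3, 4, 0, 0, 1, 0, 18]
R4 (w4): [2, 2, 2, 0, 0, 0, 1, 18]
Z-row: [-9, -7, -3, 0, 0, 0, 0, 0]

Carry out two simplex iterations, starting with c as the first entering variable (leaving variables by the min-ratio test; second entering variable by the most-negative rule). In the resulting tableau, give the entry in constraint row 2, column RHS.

3/4

Ratio test on column c — row 1: entry 0 ≤ 0; row 2: 13/4 = 13/4; row 3: 18/4 = 9/2; row 4: 18/2 = 9. Minimum is 13/4 at row 2 (w2 leaves); pivot element 4.
Divide row 2 by 4; eliminate column c from the other rows.
Second iteration: most negative Z-row entry is -11/2 in column b, so b enters.
Ratio test on column b — row 1: 28/3 = 28/3; row 2: (13/4)/(1/2) = 13/2; row 3: 5/1 = 5; row 4: (23/2)/1 = 23/2. Minimum is 5 at row 3 (w3 leaves); pivot element 1.
Divide row 3 by 1; eliminate column b from the other rows.
After both pivots, the entry at constraint row 2, column RHS is 3/4.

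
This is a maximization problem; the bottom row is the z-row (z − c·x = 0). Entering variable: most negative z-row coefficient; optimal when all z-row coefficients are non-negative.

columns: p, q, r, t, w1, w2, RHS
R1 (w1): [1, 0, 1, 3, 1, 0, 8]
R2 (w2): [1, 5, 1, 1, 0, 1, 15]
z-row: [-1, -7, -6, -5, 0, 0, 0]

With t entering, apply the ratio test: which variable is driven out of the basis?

w1

Column t entries and ratios — w1: 8/3 = 8/3; w2: 15/1 = 15.
Smallest ratio is 8/3 in the row of w1, so w1 leaves.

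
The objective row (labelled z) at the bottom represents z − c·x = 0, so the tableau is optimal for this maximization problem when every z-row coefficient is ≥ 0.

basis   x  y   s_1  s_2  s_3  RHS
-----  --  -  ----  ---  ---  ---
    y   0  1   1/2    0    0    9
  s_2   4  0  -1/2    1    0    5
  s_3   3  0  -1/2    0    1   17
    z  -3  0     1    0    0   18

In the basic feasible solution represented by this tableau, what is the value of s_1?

0

s_1 is not in the basis, so in the current basic feasible solution s_1 = 0.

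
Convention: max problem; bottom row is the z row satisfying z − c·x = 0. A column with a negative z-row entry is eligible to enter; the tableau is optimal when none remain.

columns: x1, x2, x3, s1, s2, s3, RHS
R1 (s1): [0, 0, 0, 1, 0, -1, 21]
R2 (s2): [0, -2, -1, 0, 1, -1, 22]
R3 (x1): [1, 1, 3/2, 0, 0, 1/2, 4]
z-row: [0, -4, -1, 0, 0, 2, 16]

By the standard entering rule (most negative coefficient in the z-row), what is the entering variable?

Negative z-row entries: x2: -4, x3: -1.
The most negative is -4 in column x2, so x2 enters.

x2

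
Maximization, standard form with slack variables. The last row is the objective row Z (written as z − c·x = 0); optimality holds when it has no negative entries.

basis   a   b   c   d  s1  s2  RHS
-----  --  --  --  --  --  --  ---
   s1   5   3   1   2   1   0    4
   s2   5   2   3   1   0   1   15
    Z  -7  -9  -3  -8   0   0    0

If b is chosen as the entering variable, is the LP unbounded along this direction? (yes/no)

no

Column b has positive entries in row(s) 1, 2, so the ratio test bounds it — not unbounded.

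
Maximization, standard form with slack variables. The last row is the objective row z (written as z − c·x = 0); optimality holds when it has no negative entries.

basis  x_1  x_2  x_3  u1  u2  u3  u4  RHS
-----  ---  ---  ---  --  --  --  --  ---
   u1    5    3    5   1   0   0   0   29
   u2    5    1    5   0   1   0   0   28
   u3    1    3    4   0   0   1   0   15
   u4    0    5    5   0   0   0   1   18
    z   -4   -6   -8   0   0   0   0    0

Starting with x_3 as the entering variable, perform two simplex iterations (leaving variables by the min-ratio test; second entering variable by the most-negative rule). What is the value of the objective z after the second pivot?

Ratio test on column x_3 — row 1: 29/5 = 29/5; row 2: 28/5 = 28/5; row 3: 15/4 = 15/4; row 4: 18/5 = 18/5. Minimum is 18/5 at row 4 (u4 leaves); pivot element 5.
Pivot on row 4; the z-row RHS becomes 0 − (-8)·(18/5) = 144/5.
Next entering variable (most negative z-row entry -4): x_1.
Ratio test on column x_1 — row 1: 11/5 = 11/5; row 2: 10/5 = 2; row 3: (3/5)/1 = 3/5; row 4: entry 0 ≤ 0. Minimum is 3/5 at row 3 (u3 leaves); pivot element 1.
After the second pivot the z-row RHS is 144/5 − (-4)·(3/5) = 156/5.

156/5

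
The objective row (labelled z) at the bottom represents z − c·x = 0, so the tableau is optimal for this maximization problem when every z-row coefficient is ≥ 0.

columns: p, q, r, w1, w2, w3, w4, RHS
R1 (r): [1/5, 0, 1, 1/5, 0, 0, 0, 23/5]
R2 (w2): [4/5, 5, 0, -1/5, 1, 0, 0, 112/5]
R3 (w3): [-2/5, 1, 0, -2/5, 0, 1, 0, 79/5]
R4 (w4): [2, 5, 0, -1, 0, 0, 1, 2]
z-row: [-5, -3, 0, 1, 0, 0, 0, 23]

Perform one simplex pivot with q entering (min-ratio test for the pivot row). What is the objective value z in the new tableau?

121/5

Ratio test on column q — row 1: entry 0 ≤ 0; row 2: (112/5)/5 = 112/25; row 3: (79/5)/1 = 79/5; row 4: 2/5 = 2/5. Minimum is 2/5 at row 4 (w4 leaves); pivot element 5.
Pivot on row 4; the z-row RHS becomes 23 − (-3)·(2/5) = 121/5.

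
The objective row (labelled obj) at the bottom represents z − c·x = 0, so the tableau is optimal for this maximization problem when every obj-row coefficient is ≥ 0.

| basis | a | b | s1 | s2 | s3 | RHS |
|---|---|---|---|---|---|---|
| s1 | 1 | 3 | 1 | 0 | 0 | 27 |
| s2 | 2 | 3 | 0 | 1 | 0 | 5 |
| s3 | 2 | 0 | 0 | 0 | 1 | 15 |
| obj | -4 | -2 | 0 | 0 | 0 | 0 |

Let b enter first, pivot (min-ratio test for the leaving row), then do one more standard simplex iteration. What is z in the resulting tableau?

10

Ratio test on column b — row 1: 27/3 = 9; row 2: 5/3 = 5/3; row 3: entry 0 ≤ 0. Minimum is 5/3 at row 2 (s2 leaves); pivot element 3.
Pivot on row 2; the obj-row RHS becomes 0 − (-2)·(5/3) = 10/3.
Next entering variable (most negative obj-row entry -8/3): a.
Ratio test on column a — row 1: entry -1 ≤ 0; row 2: (5/3)/(2/3) = 5/2; row 3: 15/2 = 15/2. Minimum is 5/2 at row 2 (b leaves); pivot element 2/3.
After the second pivot the obj-row RHS is 10/3 − (-8/3)·(5/2) = 10.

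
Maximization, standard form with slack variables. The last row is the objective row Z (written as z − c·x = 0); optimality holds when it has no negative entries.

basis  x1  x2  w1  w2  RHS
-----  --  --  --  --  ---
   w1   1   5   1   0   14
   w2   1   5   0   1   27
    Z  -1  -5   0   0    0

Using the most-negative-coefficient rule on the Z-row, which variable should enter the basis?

x2

Negative Z-row entries: x1: -1, x2: -5.
The most negative is -5 in column x2, so x2 enters.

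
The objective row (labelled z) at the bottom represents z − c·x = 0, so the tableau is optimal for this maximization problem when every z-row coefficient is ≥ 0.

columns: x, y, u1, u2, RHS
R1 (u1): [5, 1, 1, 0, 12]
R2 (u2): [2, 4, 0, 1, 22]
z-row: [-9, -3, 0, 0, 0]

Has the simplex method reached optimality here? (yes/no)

no

The z-row has a negative entry -9 in column x, so it is not optimal.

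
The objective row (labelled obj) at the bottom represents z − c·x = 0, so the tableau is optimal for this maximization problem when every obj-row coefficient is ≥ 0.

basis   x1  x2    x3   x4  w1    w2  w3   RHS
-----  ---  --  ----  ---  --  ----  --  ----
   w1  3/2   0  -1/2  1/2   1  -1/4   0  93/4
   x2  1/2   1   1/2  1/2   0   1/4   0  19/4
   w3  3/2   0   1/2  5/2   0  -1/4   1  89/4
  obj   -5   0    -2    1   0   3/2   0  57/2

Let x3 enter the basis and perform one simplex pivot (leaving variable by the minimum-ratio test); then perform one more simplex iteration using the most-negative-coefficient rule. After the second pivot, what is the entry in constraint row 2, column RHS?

19/2

Ratio test on column x3 — row 1: entry -1/2 ≤ 0; row 2: (19/4)/(1/2) = 19/2; row 3: (89/4)/(1/2) = 89/2. Minimum is 19/2 at row 2 (x2 leaves); pivot element 1/2.
Divide row 2 by 1/2; eliminate column x3 from the other rows.
Second iteration: most negative obj-row entry is -3 in column x1, so x1 enters.
Ratio test on column x1 — row 1: 28/2 = 14; row 2: (19/2)/1 = 19/2; row 3: (35/2)/1 = 35/2. Minimum is 19/2 at row 2 (x3 leaves); pivot element 1.
Divide row 2 by 1; eliminate column x1 from the other rows.
After both pivots, the entry at constraint row 2, column RHS is 19/2.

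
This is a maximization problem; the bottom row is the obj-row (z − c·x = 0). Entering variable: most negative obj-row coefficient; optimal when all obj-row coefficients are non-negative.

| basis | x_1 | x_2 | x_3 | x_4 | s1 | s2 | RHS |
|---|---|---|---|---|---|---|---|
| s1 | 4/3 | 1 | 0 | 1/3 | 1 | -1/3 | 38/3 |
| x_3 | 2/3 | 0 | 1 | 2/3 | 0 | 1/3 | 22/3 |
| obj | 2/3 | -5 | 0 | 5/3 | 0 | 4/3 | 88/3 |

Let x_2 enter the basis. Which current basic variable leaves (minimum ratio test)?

s1

Column x_2 entries and ratios — s1: (38/3)/1 = 38/3; x_3: 0 ≤ 0, skip.
Smallest ratio is 38/3 in the row of s1, so s1 leaves.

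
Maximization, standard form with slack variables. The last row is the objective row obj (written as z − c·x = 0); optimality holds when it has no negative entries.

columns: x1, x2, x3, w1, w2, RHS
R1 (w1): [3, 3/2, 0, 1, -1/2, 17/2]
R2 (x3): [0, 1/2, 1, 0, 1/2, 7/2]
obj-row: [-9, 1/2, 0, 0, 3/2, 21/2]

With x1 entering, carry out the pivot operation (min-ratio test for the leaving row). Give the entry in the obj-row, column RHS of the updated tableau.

Ratio test on column x1 — row 1: (17/2)/3 = 17/6; row 2: entry 0 ≤ 0. Minimum is 17/6 at row 1 (w1 leaves); pivot element 3.
Divide row 1 by 3; eliminate column x1 from the other rows.
obj-row update in column RHS: 21/2 − (-9)·(17/6) = 36.

36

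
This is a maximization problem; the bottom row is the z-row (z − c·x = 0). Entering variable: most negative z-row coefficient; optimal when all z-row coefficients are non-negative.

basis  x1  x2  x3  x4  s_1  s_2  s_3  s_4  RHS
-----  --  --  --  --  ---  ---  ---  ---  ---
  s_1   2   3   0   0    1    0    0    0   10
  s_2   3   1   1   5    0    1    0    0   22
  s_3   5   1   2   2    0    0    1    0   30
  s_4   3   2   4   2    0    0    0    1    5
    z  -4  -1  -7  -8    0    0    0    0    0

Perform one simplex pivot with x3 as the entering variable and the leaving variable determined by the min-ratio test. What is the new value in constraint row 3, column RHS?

55/2

Ratio test on column x3 — row 1: entry 0 ≤ 0; row 2: 22/1 = 22; row 3: 30/2 = 15; row 4: 5/4 = 5/4. Minimum is 5/4 at row 4 (s_4 leaves); pivot element 4.
Divide row 4 by 4; eliminate column x3 from the other rows.
Row 3 update in column RHS: 30 − 2·(5/4) = 55/2.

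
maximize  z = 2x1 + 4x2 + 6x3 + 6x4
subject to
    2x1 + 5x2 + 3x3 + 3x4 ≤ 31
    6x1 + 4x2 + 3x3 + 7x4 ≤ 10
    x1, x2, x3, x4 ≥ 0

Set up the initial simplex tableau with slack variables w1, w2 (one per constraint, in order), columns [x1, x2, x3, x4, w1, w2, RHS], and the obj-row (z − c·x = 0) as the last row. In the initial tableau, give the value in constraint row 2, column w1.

Slack w1 belongs to constraint 1; its column is the unit vector e_1, so the entry in row 2 is 0.

0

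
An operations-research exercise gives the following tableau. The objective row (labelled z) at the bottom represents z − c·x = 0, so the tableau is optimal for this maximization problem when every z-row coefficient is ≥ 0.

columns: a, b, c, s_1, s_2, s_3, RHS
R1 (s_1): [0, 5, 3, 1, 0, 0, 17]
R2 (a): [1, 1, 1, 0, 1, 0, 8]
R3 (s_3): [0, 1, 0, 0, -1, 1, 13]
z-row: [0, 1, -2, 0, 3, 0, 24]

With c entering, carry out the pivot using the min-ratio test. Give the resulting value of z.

106/3

Ratio test on column c — row 1: 17/3 = 17/3; row 2: 8/1 = 8; row 3: entry 0 ≤ 0. Minimum is 17/3 at row 1 (s_1 leaves); pivot element 3.
Pivot on row 1; the z-row RHS becomes 24 − (-2)·(17/3) = 106/3.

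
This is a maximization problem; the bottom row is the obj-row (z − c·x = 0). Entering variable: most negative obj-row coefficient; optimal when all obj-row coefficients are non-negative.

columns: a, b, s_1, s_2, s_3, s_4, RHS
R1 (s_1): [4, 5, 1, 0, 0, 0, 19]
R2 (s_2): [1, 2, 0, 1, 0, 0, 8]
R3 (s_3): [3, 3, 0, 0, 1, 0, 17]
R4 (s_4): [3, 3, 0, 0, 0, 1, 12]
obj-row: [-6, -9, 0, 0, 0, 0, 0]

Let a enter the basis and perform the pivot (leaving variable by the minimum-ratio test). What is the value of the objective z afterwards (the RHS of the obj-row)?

24

Ratio test on column a — row 1: 19/4 = 19/4; row 2: 8/1 = 8; row 3: 17/3 = 17/3; row 4: 12/3 = 4. Minimum is 4 at row 4 (s_4 leaves); pivot element 3.
Pivot on row 4; the obj-row RHS becomes 0 − (-6)·4 = 24.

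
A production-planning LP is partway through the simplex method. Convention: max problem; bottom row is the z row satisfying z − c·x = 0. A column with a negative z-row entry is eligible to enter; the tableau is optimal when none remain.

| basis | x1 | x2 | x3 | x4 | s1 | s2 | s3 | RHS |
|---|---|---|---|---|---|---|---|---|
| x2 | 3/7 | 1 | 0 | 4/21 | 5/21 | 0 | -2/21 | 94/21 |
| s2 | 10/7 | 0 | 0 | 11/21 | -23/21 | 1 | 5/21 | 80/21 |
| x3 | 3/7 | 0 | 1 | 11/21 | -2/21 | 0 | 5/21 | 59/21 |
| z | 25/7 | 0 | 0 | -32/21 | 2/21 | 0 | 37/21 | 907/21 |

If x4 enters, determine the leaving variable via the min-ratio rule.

Column x4 entries and ratios — x2: (94/21)/(4/21) = 47/2; s2: (80/21)/(11/21) = 80/11; x3: (59/21)/(11/21) = 59/11.
Smallest ratio is 59/11 in the row of x3, so x3 leaves.

x3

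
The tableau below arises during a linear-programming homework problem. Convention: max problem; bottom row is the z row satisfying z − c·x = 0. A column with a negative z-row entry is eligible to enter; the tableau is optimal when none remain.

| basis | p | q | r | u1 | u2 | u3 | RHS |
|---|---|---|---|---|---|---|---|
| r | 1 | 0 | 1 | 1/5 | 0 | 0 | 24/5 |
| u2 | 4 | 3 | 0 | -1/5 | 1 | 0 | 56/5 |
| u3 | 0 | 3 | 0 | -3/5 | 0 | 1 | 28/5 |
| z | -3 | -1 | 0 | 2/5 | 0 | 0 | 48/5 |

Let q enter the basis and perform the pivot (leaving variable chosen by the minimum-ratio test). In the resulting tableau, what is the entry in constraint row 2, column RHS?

28/5

Ratio test on column q — row 1: entry 0 ≤ 0; row 2: (56/5)/3 = 56/15; row 3: (28/5)/3 = 28/15. Minimum is 28/15 at row 3 (u3 leaves); pivot element 3.
Divide row 3 by 3; eliminate column q from the other rows.
Row 2 update in column RHS: 56/5 − 3·(28/15) = 28/5.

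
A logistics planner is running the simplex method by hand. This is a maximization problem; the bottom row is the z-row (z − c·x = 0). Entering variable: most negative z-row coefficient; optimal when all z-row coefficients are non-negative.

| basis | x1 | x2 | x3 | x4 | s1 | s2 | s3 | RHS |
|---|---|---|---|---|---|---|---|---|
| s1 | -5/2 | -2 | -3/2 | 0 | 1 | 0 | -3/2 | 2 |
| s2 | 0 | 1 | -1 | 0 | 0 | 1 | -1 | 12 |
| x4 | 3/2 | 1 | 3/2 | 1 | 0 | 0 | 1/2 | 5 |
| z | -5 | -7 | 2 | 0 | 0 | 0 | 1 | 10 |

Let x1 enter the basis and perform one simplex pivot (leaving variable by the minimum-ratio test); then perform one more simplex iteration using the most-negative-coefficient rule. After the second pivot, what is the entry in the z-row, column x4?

7

Ratio test on column x1 — row 1: entry -5/2 ≤ 0; row 2: entry 0 ≤ 0; row 3: 5/(3/2) = 10/3. Minimum is 10/3 at row 3 (x4 leaves); pivot element 3/2.
Divide row 3 by 3/2; eliminate column x1 from the other rows.
Second iteration: most negative z-row entry is -11/3 in column x2, so x2 enters.
Ratio test on column x2 — row 1: entry -1/3 ≤ 0; row 2: 12/1 = 12; row 3: (10/3)/(2/3) = 5. Minimum is 5 at row 3 (x1 leaves); pivot element 2/3.
Divide row 3 by 2/3; eliminate column x2 from the other rows.
After both pivots, the entry at the z-row, column x4 is 7.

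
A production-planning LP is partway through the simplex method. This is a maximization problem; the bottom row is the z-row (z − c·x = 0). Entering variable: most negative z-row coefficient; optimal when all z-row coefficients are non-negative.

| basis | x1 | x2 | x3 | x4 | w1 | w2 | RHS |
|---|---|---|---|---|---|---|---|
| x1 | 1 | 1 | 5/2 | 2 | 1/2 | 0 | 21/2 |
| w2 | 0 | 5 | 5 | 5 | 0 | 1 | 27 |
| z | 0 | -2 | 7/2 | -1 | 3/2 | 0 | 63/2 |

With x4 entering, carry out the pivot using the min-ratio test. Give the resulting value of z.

Ratio test on column x4 — row 1: (21/2)/2 = 21/4; row 2: 27/5 = 27/5. Minimum is 21/4 at row 1 (x1 leaves); pivot element 2.
Pivot on row 1; the z-row RHS becomes 63/2 − (-1)·(21/4) = 147/4.

147/4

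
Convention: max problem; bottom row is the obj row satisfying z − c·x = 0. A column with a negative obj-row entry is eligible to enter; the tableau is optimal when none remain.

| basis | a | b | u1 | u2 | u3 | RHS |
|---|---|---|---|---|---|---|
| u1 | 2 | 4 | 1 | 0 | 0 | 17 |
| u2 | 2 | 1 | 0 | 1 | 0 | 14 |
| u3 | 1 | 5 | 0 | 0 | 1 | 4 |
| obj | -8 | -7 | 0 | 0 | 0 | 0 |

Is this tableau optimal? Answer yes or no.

no

The obj-row has a negative entry -8 in column a, so it is not optimal.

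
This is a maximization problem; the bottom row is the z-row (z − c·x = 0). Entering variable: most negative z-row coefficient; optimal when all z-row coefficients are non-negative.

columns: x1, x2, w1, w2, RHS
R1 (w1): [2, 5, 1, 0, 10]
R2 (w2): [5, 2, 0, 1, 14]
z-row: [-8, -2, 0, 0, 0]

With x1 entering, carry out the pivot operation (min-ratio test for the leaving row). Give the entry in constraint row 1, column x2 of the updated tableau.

Ratio test on column x1 — row 1: 10/2 = 5; row 2: 14/5 = 14/5. Minimum is 14/5 at row 2 (w2 leaves); pivot element 5.
Divide row 2 by 5; eliminate column x1 from the other rows.
Row 1 update in column x2: 5 − 2·(2/5) = 21/5.

21/5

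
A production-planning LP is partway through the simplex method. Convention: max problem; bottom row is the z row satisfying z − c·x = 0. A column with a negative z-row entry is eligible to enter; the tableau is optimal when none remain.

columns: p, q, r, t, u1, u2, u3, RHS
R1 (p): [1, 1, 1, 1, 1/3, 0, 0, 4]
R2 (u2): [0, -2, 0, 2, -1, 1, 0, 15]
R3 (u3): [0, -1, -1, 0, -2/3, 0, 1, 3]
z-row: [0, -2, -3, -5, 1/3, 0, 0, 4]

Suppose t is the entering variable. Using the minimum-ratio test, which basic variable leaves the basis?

p

Column t entries and ratios — p: 4/1 = 4; u2: 15/2 = 15/2; u3: 0 ≤ 0, skip.
Smallest ratio is 4 in the row of p, so p leaves.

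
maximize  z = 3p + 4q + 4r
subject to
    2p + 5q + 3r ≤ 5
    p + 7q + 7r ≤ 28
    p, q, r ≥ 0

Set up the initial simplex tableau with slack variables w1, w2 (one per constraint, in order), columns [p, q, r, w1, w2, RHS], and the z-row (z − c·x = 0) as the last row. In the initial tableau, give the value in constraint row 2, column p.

1

Constraint 2 has coefficient 1 on p.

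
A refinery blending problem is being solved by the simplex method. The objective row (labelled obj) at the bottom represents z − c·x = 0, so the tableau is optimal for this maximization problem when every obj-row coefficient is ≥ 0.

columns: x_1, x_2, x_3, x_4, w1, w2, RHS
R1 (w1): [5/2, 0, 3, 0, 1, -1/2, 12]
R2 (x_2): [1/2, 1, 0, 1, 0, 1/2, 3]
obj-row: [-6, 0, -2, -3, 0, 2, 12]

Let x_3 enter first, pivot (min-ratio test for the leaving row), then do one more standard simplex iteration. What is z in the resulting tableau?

204/5

Ratio test on column x_3 — row 1: 12/3 = 4; row 2: entry 0 ≤ 0. Minimum is 4 at row 1 (w1 leaves); pivot element 3.
Pivot on row 1; the obj-row RHS becomes 12 − (-2)·4 = 20.
Next entering variable (most negative obj-row entry -13/3): x_1.
Ratio test on column x_1 — row 1: 4/(5/6) = 24/5; row 2: 3/(1/2) = 6. Minimum is 24/5 at row 1 (x_3 leaves); pivot element 5/6.
After the second pivot the obj-row RHS is 20 − (-13/3)·(24/5) = 204/5.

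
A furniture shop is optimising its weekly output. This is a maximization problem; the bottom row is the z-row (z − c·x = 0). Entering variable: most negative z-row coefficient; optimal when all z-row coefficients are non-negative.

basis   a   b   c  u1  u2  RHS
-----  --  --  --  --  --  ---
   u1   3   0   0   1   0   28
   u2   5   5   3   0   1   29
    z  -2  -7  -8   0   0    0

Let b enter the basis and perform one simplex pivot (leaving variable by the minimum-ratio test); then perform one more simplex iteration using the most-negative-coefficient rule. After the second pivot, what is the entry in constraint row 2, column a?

Ratio test on column b — row 1: entry 0 ≤ 0; row 2: 29/5 = 29/5. Minimum is 29/5 at row 2 (u2 leaves); pivot element 5.
Divide row 2 by 5; eliminate column b from the other rows.
Second iteration: most negative z-row entry is -19/5 in column c, so c enters.
Ratio test on column c — row 1: entry 0 ≤ 0; row 2: (29/5)/(3/5) = 29/3. Minimum is 29/3 at row 2 (b leaves); pivot element 3/5.
Divide row 2 by 3/5; eliminate column c from the other rows.
After both pivots, the entry at constraint row 2, column a is 5/3.

5/3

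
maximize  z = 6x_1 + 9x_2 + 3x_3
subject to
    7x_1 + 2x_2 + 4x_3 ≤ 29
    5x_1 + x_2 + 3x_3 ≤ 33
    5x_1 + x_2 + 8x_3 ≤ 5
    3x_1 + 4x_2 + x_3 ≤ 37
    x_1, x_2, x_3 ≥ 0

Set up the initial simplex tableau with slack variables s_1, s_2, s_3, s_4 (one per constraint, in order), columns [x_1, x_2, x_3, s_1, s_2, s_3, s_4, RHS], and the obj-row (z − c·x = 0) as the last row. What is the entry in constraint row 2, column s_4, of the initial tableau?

Slack s_4 belongs to constraint 4; its column is the unit vector e_4, so the entry in row 2 is 0.

0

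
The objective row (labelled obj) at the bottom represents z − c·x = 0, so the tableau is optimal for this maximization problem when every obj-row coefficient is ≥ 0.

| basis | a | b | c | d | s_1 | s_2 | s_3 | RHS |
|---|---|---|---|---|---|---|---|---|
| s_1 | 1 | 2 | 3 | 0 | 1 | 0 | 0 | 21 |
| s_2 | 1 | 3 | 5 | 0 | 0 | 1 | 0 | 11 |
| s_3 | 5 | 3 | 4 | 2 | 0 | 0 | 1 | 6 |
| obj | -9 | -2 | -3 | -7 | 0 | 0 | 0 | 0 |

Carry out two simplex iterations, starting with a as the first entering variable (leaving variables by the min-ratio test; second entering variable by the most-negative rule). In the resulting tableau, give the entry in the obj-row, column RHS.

21

Ratio test on column a — row 1: 21/1 = 21; row 2: 11/1 = 11; row 3: 6/5 = 6/5. Minimum is 6/5 at row 3 (s_3 leaves); pivot element 5.
Divide row 3 by 5; eliminate column a from the other rows.
Second iteration: most negative obj-row entry is -17/5 in column d, so d enters.
Ratio test on column d — row 1: entry -2/5 ≤ 0; row 2: entry -2/5 ≤ 0; row 3: (6/5)/(2/5) = 3. Minimum is 3 at row 3 (a leaves); pivot element 2/5.
Divide row 3 by 2/5; eliminate column d from the other rows.
After both pivots, the entry at the obj-row, column RHS is 21.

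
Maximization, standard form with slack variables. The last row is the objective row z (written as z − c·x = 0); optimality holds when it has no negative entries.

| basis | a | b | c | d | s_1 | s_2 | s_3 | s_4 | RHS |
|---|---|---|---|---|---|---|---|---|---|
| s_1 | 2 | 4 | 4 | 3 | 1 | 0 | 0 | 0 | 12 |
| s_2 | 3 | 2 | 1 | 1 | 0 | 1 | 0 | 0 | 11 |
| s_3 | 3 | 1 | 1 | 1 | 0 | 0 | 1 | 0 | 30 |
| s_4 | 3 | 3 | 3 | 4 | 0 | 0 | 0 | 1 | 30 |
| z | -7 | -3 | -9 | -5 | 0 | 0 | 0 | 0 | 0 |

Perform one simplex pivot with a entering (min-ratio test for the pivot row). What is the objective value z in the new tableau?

77/3

Ratio test on column a — row 1: 12/2 = 6; row 2: 11/3 = 11/3; row 3: 30/3 = 10; row 4: 30/3 = 10. Minimum is 11/3 at row 2 (s_2 leaves); pivot element 3.
Pivot on row 2; the z-row RHS becomes 0 − (-7)·(11/3) = 77/3.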